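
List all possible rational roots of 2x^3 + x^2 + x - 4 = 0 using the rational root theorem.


Rational root theorem: possible roots are ±p/q where:
  p divides the constant term (-4): p ∈ {1, 2, 4}
  q divides the leading coefficient (2): q ∈ {1, 2}

All possible rational roots: -4, -2, -1, -1/2, 1/2, 1, 2, 4

-4, -2, -1, -1/2, 1/2, 1, 2, 4


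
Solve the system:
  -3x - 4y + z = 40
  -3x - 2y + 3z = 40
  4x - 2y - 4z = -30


Using Cramer's rule. Expand each determinant along the first row.
D  = (-3)*[(-2)*(-4) - 3*(-2)] - (-4)*[(-3)*(-4) - 3*4] + 1*[(-3)*(-2) - (-2)*4]
  = (-3)*(14) - (-4)*(0) + 1*(14) = -28
Dx = 40*[(-2)*(-4) - 3*(-2)] - (-4)*[40*(-4) - 3*(-30)] + 1*[40*(-2) - (-2)*(-30)]
  = 40*(14) - (-4)*(-70) + 1*(-140) = 140
Dy = (-3)*[40*(-4) - 3*(-30)] - 40*[(-3)*(-4) - 3*4] + 1*[(-3)*(-30) - 40*4]
  = (-3)*(-70) - 40*(0) + 1*(-70) = 140
Dz = (-3)*[(-2)*(-30) - 40*(-2)] - (-4)*[(-3)*(-30) - 40*4] + 40*[(-3)*(-2) - (-2)*4]
  = (-3)*(140) - (-4)*(-70) + 40*(14) = -140
x = Dx/D = 140/-28 = -5, y = Dy/D = 140/-28 = -5, z = Dz/D = -140/-28 = 5
Check eq1: (-3)(-5) + (-4)(-5) + (1)(5) = 40 = 40 ✓
Check eq2: (-3)(-5) + (-2)(-5) + (3)(5) = 40 = 40 ✓
Check eq3: (4)(-5) + (-2)(-5) + (-4)(5) = -30 = -30 ✓

x = -5, y = -5, z = 5


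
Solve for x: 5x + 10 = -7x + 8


Starting with: 5x + 10 = -7x + 8
Move all x terms to left: (5 + 7)x = 8 - 10
Simplify: 12x = -2
Divide both sides by 12: x = -1/6

x = -1/6


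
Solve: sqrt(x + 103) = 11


Square both sides: x + 103 = 11^2 = 121
x = 121 - 103 = 18
x = 18
Check: sqrt(1*18 + 103) = sqrt(121) = 11 ✓

x = 18


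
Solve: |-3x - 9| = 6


An absolute value equation |expr| = 6 gives two cases:
Case 1: -3x - 9 = 6
  -3x = 15, so x = -5
Case 2: -3x - 9 = -6
  -3x = 3, so x = -1

x = -5, x = -1


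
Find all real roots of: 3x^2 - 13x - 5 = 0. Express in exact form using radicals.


Using the quadratic formula: x = (-b ± sqrt(b^2 - 4ac)) / (2a)
Here a = 3, b = -13, c = -5
Discriminant = b^2 - 4ac = (-13)^2 - 4(3)(-5) = 169 + 60 = 229
Since discriminant = 229 > 0, there are two real roots.
x = (13 ± sqrt(229)) / 6
Numerically: x ≈ 4.6888 or x ≈ -0.3555

x = (13 + sqrt(229)) / 6 or x = (13 - sqrt(229)) / 6


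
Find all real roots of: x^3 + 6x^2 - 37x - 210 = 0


Let p(x) = x^3 + 6x^2 - 37x - 210. By the rational root theorem (leading coefficient 1), any rational root is an integer divisor of 210: try ±1, ±2, ... in turn.
Test x = 1: value = -240 ≠ 0.
Test x = -1: value = -168 ≠ 0.
Test x = 2: value = -252 ≠ 0.
Test x = -2: value = -120 ≠ 0.
Test x = 3: value = -240 ≠ 0.
Test x = -3: value = -72 ≠ 0.
Test x = 5: value = -120 ≠ 0.
Test x = -5: value = 0 ✓, so (x + 5) is a factor.
Synthetic division by (x + 5): bring down 1; 1(-5) + 6 = 1; 1(-5) - 37 = -42; (-42)(-5) - 210 = 0 → quotient x^2 + x - 42, remainder 0.
Solve the quadratic x^2 + x - 42 = 0: discriminant = 1^2 - 4(1)(-42) = 1 + 168 = 169.
sqrt(169) = 13, so x = (-1 ± 13)/2: x = 6 or x = -7.

x = -7, x = -5, x = 6


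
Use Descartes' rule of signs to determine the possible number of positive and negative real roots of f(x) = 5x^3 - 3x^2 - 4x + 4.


Descartes' rule of signs:

For positive roots, count sign changes in f(x) = 5x^3 - 3x^2 - 4x + 4:
Signs of coefficients: +, -, -, +
Number of sign changes: 2
Possible positive real roots: 2, 0

For negative roots, examine f(-x) = -5x^3 - 3x^2 + 4x + 4:
Signs of coefficients: -, -, +, +
Number of sign changes: 1
Possible negative real roots: 1

Positive roots: 2 or 0; Negative roots: 1


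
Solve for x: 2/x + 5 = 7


Subtract 5 from both sides: 2/x = 2
Multiply both sides by x: 2 = 2 * x
Divide by 2: x = 1

x = 1


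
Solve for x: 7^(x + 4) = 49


Express both sides with the same base.
49 = 7^2
Since the bases match, equate exponents: x + 4 = 2
So x = 2 - (4) = -2

x = -2


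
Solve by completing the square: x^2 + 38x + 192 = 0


Start: x^2 + 38x + 192 = 0
Move constant: x^2 + 38x = -192
Half of 38 is 19, squared is 361
Add 361 to both sides: x^2 + 38x + 361 = 169
(x + 19)^2 = 169
x + 19 = ±13
x = -19 + 13 = -6 or x = -19 - 13 = -32

x = -32, x = -6


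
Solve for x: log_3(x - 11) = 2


Convert to exponential form: x - 11 = 3^2 = 9
x = 9 + 11 = 20
Check: log_3(20 - 11) = log_3(9) = log_3(9) = 2 ✓

x = 20


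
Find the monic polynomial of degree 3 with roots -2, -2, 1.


A monic polynomial with roots -2, -2, 1 is:
p(x) = (x + 2)(x + 2)(x - 1)
After multiplying by (x + 2): x + 2
After multiplying by (x + 2): x^2 + 4x + 4
After multiplying by (x - 1): x^3 + 3x^2 - 4

x^3 + 3x^2 - 4


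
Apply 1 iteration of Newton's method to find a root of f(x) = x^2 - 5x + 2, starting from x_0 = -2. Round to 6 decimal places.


Newton's method: x_(n+1) = x_n - f(x_n)/f'(x_n)
f(x) = x^2 - 5x + 2
f'(x) = 2x - 5

Iteration 1:
  f(-2.000000) = 16.000000
  f'(-2.000000) = -9.000000
  x_1 = -2.000000 - (16.000000)/(-9.000000) = -0.222222

x_1 = -0.222222


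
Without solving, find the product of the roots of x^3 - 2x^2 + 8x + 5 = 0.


By Vieta's formulas for x^3 + bx^2 + cx + d = 0:
  r1 + r2 + r3 = -b/a = 2
  r1*r2 + r1*r3 + r2*r3 = c/a = 8
  r1*r2*r3 = -d/a = -5


Product = -5


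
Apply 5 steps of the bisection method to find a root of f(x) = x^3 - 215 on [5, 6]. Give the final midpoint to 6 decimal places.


f(x) = x^3 - 215
f(5) = -90 < 0
f(6) = 1 > 0

Step 1: midpoint = (5.000000 + 6.000000)/2 = 5.500000
  f(5.500000) = -48.625000
  f(mid) < 0, so root is in [5.500000, 6.000000]

Step 2: midpoint = (5.500000 + 6.000000)/2 = 5.750000
  f(5.750000) = -24.890625
  f(mid) < 0, so root is in [5.750000, 6.000000]

Step 3: midpoint = (5.750000 + 6.000000)/2 = 5.875000
  f(5.875000) = -12.220703
  f(mid) < 0, so root is in [5.875000, 6.000000]

Step 4: midpoint = (5.875000 + 6.000000)/2 = 5.937500
  f(5.937500) = -5.679932
  f(mid) < 0, so root is in [5.937500, 6.000000]

Step 5: midpoint = (5.937500 + 6.000000)/2 = 5.968750
  f(5.968750) = -2.357452
  f(mid) < 0, so root is in [5.968750, 6.000000]

midpoint = 5.968750


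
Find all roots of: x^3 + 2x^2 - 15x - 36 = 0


Let p(x) = x^3 + 2x^2 - 15x - 36. By the rational root theorem (leading coefficient 1), any rational root is an integer divisor of 36: try ±1, ±2, ... in turn.
Test x = 1: value = -48 ≠ 0.
Test x = -1: value = -20 ≠ 0.
Test x = 2: value = -50 ≠ 0.
Test x = -2: value = -6 ≠ 0.
Test x = 3: value = -36 ≠ 0.
Test x = -3: value = 0 ✓, so (x + 3) is a factor.
Synthetic division by (x + 3): bring down 1; 1(-3) + 2 = -1; (-1)(-3) - 15 = -12; (-12)(-3) - 36 = 0 → quotient x^2 - x - 12, remainder 0.
Solve the quadratic x^2 - x - 12 = 0: discriminant = (-1)^2 - 4(1)(-12) = 1 + 48 = 49.
sqrt(49) = 7, so x = (1 ± 7)/2: x = 4 or x = -3.
Collecting all roots found:

x = -3 (multiplicity 2), x = 4


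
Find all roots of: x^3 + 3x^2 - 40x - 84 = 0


Let p(x) = x^3 + 3x^2 - 40x - 84. By the rational root theorem (leading coefficient 1), any rational root is an integer divisor of 84: try ±1, ±2, ... in turn.
Test x = 1: value = -120 ≠ 0.
Test x = -1: value = -42 ≠ 0.
Test x = 2: value = -144 ≠ 0.
Test x = -2: value = 0 ✓, so (x + 2) is a factor.
Synthetic division by (x + 2): bring down 1; 1(-2) + 3 = 1; 1(-2) - 40 = -42; (-42)(-2) - 84 = 0 → quotient x^2 + x - 42, remainder 0.
Solve the quadratic x^2 + x - 42 = 0: discriminant = 1^2 - 4(1)(-42) = 1 + 168 = 169.
sqrt(169) = 13, so x = (-1 ± 13)/2: x = 6 or x = -7.
Collecting all roots found:

x = -7, x = -2, x = 6


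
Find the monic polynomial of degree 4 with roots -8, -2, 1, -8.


A monic polynomial with roots -8, -2, 1, -8 is:
p(x) = (x + 8)(x + 2)(x - 1)(x + 8)
After multiplying by (x + 8): x + 8
After multiplying by (x + 2): x^2 + 10x + 16
After multiplying by (x - 1): x^3 + 9x^2 + 6x - 16
After multiplying by (x + 8): x^4 + 17x^3 + 78x^2 + 32x - 128

x^4 + 17x^3 + 78x^2 + 32x - 128


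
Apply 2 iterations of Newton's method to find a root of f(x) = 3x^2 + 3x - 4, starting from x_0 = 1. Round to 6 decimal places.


Newton's method: x_(n+1) = x_n - f(x_n)/f'(x_n)
f(x) = 3x^2 + 3x - 4
f'(x) = 6x + 3

Iteration 1:
  f(1.000000) = 2.000000
  f'(1.000000) = 9.000000
  x_1 = 1.000000 - (2.000000)/(9.000000) = 0.777778

Iteration 2:
  f(0.777778) = 0.148148
  f'(0.777778) = 7.666667
  x_2 = 0.777778 - (0.148148)/(7.666667) = 0.758454

x_2 = 0.758454


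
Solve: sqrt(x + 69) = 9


Square both sides: x + 69 = 9^2 = 81
x = 81 - 69 = 12
x = 12
Check: sqrt(1*12 + 69) = sqrt(81) = 9 ✓

x = 12


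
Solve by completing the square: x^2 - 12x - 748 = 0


Start: x^2 - 12x - 748 = 0
Move constant: x^2 - 12x = 748
Half of -12 is -6, squared is 36
Add 36 to both sides: x^2 - 12x + 36 = 784
(x - 6)^2 = 784
x - 6 = ±28
x = 6 + 28 = 34 or x = 6 - 28 = -22

x = -22, x = 34


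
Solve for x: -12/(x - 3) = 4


Multiply both sides by (x - 3): -12 = 4(x - 3)
Distribute: -12 = 4x - 12
4x = -12 + 12 = 0
x = 0

x = 0


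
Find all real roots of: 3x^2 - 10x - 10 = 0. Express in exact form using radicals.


Using the quadratic formula: x = (-b ± sqrt(b^2 - 4ac)) / (2a)
Here a = 3, b = -10, c = -10
Discriminant = b^2 - 4ac = (-10)^2 - 4(3)(-10) = 100 + 120 = 220
Since discriminant = 220 > 0, there are two real roots.
x = (10 ± 2*sqrt(55)) / 6
Simplifying: x = (5 ± sqrt(55)) / 3
Numerically: x ≈ 4.1387 or x ≈ -0.8054

x = (5 + sqrt(55)) / 3 or x = (5 - sqrt(55)) / 3


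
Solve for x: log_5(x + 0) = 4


Convert to exponential form: x + 0 = 5^4 = 625
x = 625 - 0 = 625
Check: log_5(625 + 0) = log_5(625) = log_5(625) = 4 ✓

x = 625


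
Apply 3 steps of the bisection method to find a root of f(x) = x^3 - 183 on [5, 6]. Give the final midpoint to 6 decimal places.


f(x) = x^3 - 183
f(5) = -58 < 0
f(6) = 33 > 0

Step 1: midpoint = (5.000000 + 6.000000)/2 = 5.500000
  f(5.500000) = -16.625000
  f(mid) < 0, so root is in [5.500000, 6.000000]

Step 2: midpoint = (5.500000 + 6.000000)/2 = 5.750000
  f(5.750000) = 7.109375
  f(mid) > 0, so root is in [5.500000, 5.750000]

Step 3: midpoint = (5.500000 + 5.750000)/2 = 5.625000
  f(5.625000) = -5.021484
  f(mid) < 0, so root is in [5.625000, 5.750000]

midpoint = 5.625000


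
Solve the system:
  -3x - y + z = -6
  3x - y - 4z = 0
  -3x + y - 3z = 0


Using Cramer's rule. Expand each determinant along the first row.
D  = (-3)*[(-1)*(-3) - (-4)*1] - (-1)*[3*(-3) - (-4)*(-3)] + 1*[3*1 - (-1)*(-3)]
  = (-3)*(7) - (-1)*(-21) + 1*(0) = -42
Dx = (-6)*[(-1)*(-3) - (-4)*1] - (-1)*[0*(-3) - (-4)*0] + 1*[0*1 - (-1)*0]
  = (-6)*(7) - (-1)*(0) + 1*(0) = -42
Dy = (-3)*[0*(-3) - (-4)*0] - (-6)*[3*(-3) - (-4)*(-3)] + 1*[3*0 - 0*(-3)]
  = (-3)*(0) - (-6)*(-21) + 1*(0) = -126
Dz = (-3)*[(-1)*0 - 0*1] - (-1)*[3*0 - 0*(-3)] + (-6)*[3*1 - (-1)*(-3)]
  = (-3)*(0) - (-1)*(0) + (-6)*(0) = 0
x = Dx/D = -42/-42 = 1, y = Dy/D = -126/-42 = 3, z = Dz/D = 0/-42 = 0
Check eq1: (-3)(1) + (-1)(3) + (1)(0) = -6 = -6 ✓
Check eq2: (3)(1) + (-1)(3) + (-4)(0) = 0 = 0 ✓
Check eq3: (-3)(1) + (1)(3) + (-3)(0) = 0 = 0 ✓

x = 1, y = 3, z = 0


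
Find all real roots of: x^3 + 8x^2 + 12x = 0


The constant term is 0, so x = 0 is a root. Factor out x:
  x(x^2 + 8x + 12) = 0
Solve the quadratic x^2 + 8x + 12 = 0: discriminant = 8^2 - 4(1)(12) = 64 - 48 = 16.
sqrt(16) = 4, so x = (-8 ± 4)/2: x = -2 or x = -6.

x = -6, x = -2, x = 0


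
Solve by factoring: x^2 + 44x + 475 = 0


We need two numbers that multiply to 475 and add to 44.
Those numbers are 25 and 19 (since 25 * 19 = 475 and 25 + 19 = 44).
So x^2 + 44x + 475 = (x + 25)(x + 19) = 0
Setting each factor to zero: x = -25 or x = -19

x = -25, x = -19


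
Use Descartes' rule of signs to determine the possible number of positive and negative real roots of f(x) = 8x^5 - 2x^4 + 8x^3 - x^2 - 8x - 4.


Descartes' rule of signs:

For positive roots, count sign changes in f(x) = 8x^5 - 2x^4 + 8x^3 - x^2 - 8x - 4:
Signs of coefficients: +, -, +, -, -, -
Number of sign changes: 3
Possible positive real roots: 3, 1

For negative roots, examine f(-x) = -8x^5 - 2x^4 - 8x^3 - x^2 + 8x - 4:
Signs of coefficients: -, -, -, -, +, -
Number of sign changes: 2
Possible negative real roots: 2, 0

Positive roots: 3 or 1; Negative roots: 2 or 0


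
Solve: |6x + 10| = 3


An absolute value equation |expr| = 3 gives two cases:
Case 1: 6x + 10 = 3
  6x = -7, so x = -7/6
Case 2: 6x + 10 = -3
  6x = -13, so x = -13/6

x = -13/6, x = -7/6


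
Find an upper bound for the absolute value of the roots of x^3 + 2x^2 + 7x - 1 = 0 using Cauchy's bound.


Cauchy's bound: all roots r satisfy |r| <= 1 + max(|a_i/a_n|) for i = 0,...,n-1
where a_n is the leading coefficient.

Coefficients: [1, 2, 7, -1]
Leading coefficient a_n = 1
Ratios |a_i/a_n|: 2, 7, 1
Maximum ratio: 7
Cauchy's bound: |r| <= 1 + 7 = 8

Upper bound = 8


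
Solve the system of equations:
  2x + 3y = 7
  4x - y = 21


Using Cramer's rule:
Determinant D = (2)(-1) - (4)(3) = -2 - 12 = -14
Dx = (7)(-1) - (21)(3) = -7 - 63 = -70
Dy = (2)(21) - (4)(7) = 42 - 28 = 14
x = Dx/D = -70/-14 = 5
y = Dy/D = 14/-14 = -1

x = 5, y = -1


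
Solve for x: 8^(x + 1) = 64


Express both sides with the same base.
64 = 8^2
Since the bases match, equate exponents: x + 1 = 2
So x = 2 - (1) = 1

x = 1


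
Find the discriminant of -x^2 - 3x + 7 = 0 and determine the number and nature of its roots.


For ax^2 + bx + c = 0, discriminant D = b^2 - 4ac
Here a = -1, b = -3, c = 7
D = (-3)^2 - 4(-1)(7) = 9 + 28 = 37

D = 37 > 0 but not a perfect square
The equation has 2 distinct real irrational roots.

Discriminant = 37, 2 distinct real irrational roots


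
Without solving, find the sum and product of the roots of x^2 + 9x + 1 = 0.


By Vieta's formulas for ax^2 + bx + c = 0:
  Sum of roots = -b/a
  Product of roots = c/a

Here a = 1, b = 9, c = 1
Sum = -(9)/1 = -9
Product = 1/1 = 1

Sum = -9, Product = 1


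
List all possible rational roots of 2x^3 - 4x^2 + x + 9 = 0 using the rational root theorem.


Rational root theorem: possible roots are ±p/q where:
  p divides the constant term (9): p ∈ {1, 3, 9}
  q divides the leading coefficient (2): q ∈ {1, 2}

All possible rational roots: -9, -9/2, -3, -3/2, -1, -1/2, 1/2, 1, 3/2, 3, 9/2, 9

-9, -9/2, -3, -3/2, -1, -1/2, 1/2, 1, 3/2, 3, 9/2, 9


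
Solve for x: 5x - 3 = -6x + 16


Starting with: 5x - 3 = -6x + 16
Move all x terms to left: (5 + 6)x = 16 + 3
Simplify: 11x = 19
Divide both sides by 11: x = 19/11

x = 19/11


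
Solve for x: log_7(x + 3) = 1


Convert to exponential form: x + 3 = 7^1 = 7
x = 7 - 3 = 4
Check: log_7(4 + 3) = log_7(7) = log_7(7) = 1 ✓

x = 4


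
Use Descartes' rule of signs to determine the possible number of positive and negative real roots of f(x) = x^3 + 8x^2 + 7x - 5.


Descartes' rule of signs:

For positive roots, count sign changes in f(x) = x^3 + 8x^2 + 7x - 5:
Signs of coefficients: +, +, +, -
Number of sign changes: 1
Possible positive real roots: 1

For negative roots, examine f(-x) = -x^3 + 8x^2 - 7x - 5:
Signs of coefficients: -, +, -, -
Number of sign changes: 2
Possible negative real roots: 2, 0

Positive roots: 1; Negative roots: 2 or 0


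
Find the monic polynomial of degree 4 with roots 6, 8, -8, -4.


A monic polynomial with roots 6, 8, -8, -4 is:
p(x) = (x - 6)(x - 8)(x + 8)(x + 4)
After multiplying by (x - 6): x - 6
After multiplying by (x - 8): x^2 - 14x + 48
After multiplying by (x + 8): x^3 - 6x^2 - 64x + 384
After multiplying by (x + 4): x^4 - 2x^3 - 88x^2 + 128x + 1536

x^4 - 2x^3 - 88x^2 + 128x + 1536


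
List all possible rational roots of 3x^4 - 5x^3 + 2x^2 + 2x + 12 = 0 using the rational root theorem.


Rational root theorem: possible roots are ±p/q where:
  p divides the constant term (12): p ∈ {1, 2, 3, 4, 6, 12}
  q divides the leading coefficient (3): q ∈ {1, 3}

All possible rational roots: -12, -6, -4, -3, -2, -4/3, -1, -2/3, -1/3, 1/3, 2/3, 1, 4/3, 2, 3, 4, 6, 12

-12, -6, -4, -3, -2, -4/3, -1, -2/3, -1/3, 1/3, 2/3, 1, 4/3, 2, 3, 4, 6, 12


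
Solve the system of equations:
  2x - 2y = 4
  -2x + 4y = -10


Using Cramer's rule:
Determinant D = (2)(4) - (-2)(-2) = 8 - 4 = 4
Dx = (4)(4) - (-10)(-2) = 16 - 20 = -4
Dy = (2)(-10) - (-2)(4) = -20 + 8 = -12
x = Dx/D = -4/4 = -1
y = Dy/D = -12/4 = -3

x = -1, y = -3


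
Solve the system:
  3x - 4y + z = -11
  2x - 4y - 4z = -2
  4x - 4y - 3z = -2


Using Cramer's rule. Expand each determinant along the first row.
D  = 3*[(-4)*(-3) - (-4)*(-4)] - (-4)*[2*(-3) - (-4)*4] + 1*[2*(-4) - (-4)*4]
  = 3*(-4) - (-4)*(10) + 1*(8) = 36
Dx = (-11)*[(-4)*(-3) - (-4)*(-4)] - (-4)*[(-2)*(-3) - (-4)*(-2)] + 1*[(-2)*(-4) - (-4)*(-2)]
  = (-11)*(-4) - (-4)*(-2) + 1*(0) = 36
Dy = 3*[(-2)*(-3) - (-4)*(-2)] - (-11)*[2*(-3) - (-4)*4] + 1*[2*(-2) - (-2)*4]
  = 3*(-2) - (-11)*(10) + 1*(4) = 108
Dz = 3*[(-4)*(-2) - (-2)*(-4)] - (-4)*[2*(-2) - (-2)*4] + (-11)*[2*(-4) - (-4)*4]
  = 3*(0) - (-4)*(4) + (-11)*(8) = -72
x = Dx/D = 36/36 = 1, y = Dy/D = 108/36 = 3, z = Dz/D = -72/36 = -2
Check eq1: (3)(1) + (-4)(3) + (1)(-2) = -11 = -11 ✓
Check eq2: (2)(1) + (-4)(3) + (-4)(-2) = -2 = -2 ✓
Check eq3: (4)(1) + (-4)(3) + (-3)(-2) = -2 = -2 ✓

x = 1, y = 3, z = -2


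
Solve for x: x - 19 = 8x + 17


Starting with: x - 19 = 8x + 17
Move all x terms to left: (1 - 8)x = 17 + 19
Simplify: -7x = 36
Divide both sides by -7: x = -36/7

x = -36/7


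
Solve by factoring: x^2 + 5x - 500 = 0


We need two numbers that multiply to -500 and add to 5.
Those numbers are -20 and 25 (since (-20) * 25 = -500 and (-20) + 25 = 5).
So x^2 + 5x - 500 = (x - 20)(x + 25) = 0
Setting each factor to zero: x = 20 or x = -25

x = -25, x = 20


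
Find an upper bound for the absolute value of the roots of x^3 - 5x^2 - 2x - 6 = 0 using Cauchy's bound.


Cauchy's bound: all roots r satisfy |r| <= 1 + max(|a_i/a_n|) for i = 0,...,n-1
where a_n is the leading coefficient.

Coefficients: [1, -5, -2, -6]
Leading coefficient a_n = 1
Ratios |a_i/a_n|: 5, 2, 6
Maximum ratio: 6
Cauchy's bound: |r| <= 1 + 6 = 7

Upper bound = 7


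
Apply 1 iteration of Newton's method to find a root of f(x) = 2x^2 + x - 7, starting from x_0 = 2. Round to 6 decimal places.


Newton's method: x_(n+1) = x_n - f(x_n)/f'(x_n)
f(x) = 2x^2 + x - 7
f'(x) = 4x + 1

Iteration 1:
  f(2.000000) = 3.000000
  f'(2.000000) = 9.000000
  x_1 = 2.000000 - (3.000000)/(9.000000) = 1.666667

x_1 = 1.666667


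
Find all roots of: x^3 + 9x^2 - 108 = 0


Let p(x) = x^3 + 9x^2 - 108. By the rational root theorem (leading coefficient 1), any rational root is an integer divisor of 108: try ±1, ±2, ... in turn.
Test x = 1: value = -98 ≠ 0.
Test x = -1: value = -100 ≠ 0.
Test x = 2: value = -64 ≠ 0.
Test x = -2: value = -80 ≠ 0.
Test x = 3: value = 0 ✓, so (x - 3) is a factor.
Synthetic division by (x - 3): bring down 1; 1(3) + 9 = 12; 12(3) + 0 = 36; 36(3) - 108 = 0 → quotient x^2 + 12x + 36, remainder 0.
Solve the quadratic x^2 + 12x + 36 = 0: discriminant = 12^2 - 4(1)(36) = 144 - 144 = 0.
Discriminant = 0, so a double root: x = -12/2 = -6.
Collecting all roots found:

x = -6 (multiplicity 2), x = 3


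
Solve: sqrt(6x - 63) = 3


Square both sides: 6x - 63 = 3^2 = 9
6x = 9 + 63 = 72
x = 12
Check: sqrt(6*12 - 63) = sqrt(9) = 3 ✓

x = 12


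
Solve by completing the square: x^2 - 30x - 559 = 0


Start: x^2 - 30x - 559 = 0
Move constant: x^2 - 30x = 559
Half of -30 is -15, squared is 225
Add 225 to both sides: x^2 - 30x + 225 = 784
(x - 15)^2 = 784
x - 15 = ±28
x = 15 + 28 = 43 or x = 15 - 28 = -13

x = -13, x = 43


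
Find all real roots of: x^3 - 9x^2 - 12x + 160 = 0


Let p(x) = x^3 - 9x^2 - 12x + 160. By the rational root theorem (leading coefficient 1), any rational root is an integer divisor of 160: try ±1, ±2, ... in turn.
Test x = 1: value = 140 ≠ 0.
Test x = -1: value = 162 ≠ 0.
Test x = 2: value = 108 ≠ 0.
Test x = -2: value = 140 ≠ 0.
Test x = 4: value = 32 ≠ 0.
Test x = -4: value = 0 ✓, so (x + 4) is a factor.
Synthetic division by (x + 4): bring down 1; 1(-4) - 9 = -13; (-13)(-4) - 12 = 40; 40(-4) + 160 = 0 → quotient x^2 - 13x + 40, remainder 0.
Solve the quadratic x^2 - 13x + 40 = 0: discriminant = (-13)^2 - 4(1)(40) = 169 - 160 = 9.
sqrt(9) = 3, so x = (13 ± 3)/2: x = 8 or x = 5.

x = -4, x = 5, x = 8


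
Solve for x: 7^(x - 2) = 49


Express both sides with the same base.
49 = 7^2
Since the bases match, equate exponents: x - 2 = 2
So x = 2 - (-2) = 4

x = 4


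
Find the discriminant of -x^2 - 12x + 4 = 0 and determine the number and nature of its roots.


For ax^2 + bx + c = 0, discriminant D = b^2 - 4ac
Here a = -1, b = -12, c = 4
D = (-12)^2 - 4(-1)(4) = 144 + 16 = 160

D = 160 > 0 but not a perfect square
The equation has 2 distinct real irrational roots.

Discriminant = 160, 2 distinct real irrational roots


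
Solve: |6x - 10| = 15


An absolute value equation |expr| = 15 gives two cases:
Case 1: 6x - 10 = 15
  6x = 25, so x = 25/6
Case 2: 6x - 10 = -15
  6x = -5, so x = -5/6

x = -5/6, x = 25/6


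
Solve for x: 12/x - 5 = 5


Subtract -5 from both sides: 12/x = 10
Multiply both sides by x: 12 = 10 * x
Divide by 10: x = 6/5

x = 6/5


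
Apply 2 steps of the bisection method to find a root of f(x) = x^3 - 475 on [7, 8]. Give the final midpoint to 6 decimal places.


f(x) = x^3 - 475
f(7) = -132 < 0
f(8) = 37 > 0

Step 1: midpoint = (7.000000 + 8.000000)/2 = 7.500000
  f(7.500000) = -53.125000
  f(mid) < 0, so root is in [7.500000, 8.000000]

Step 2: midpoint = (7.500000 + 8.000000)/2 = 7.750000
  f(7.750000) = -9.515625
  f(mid) < 0, so root is in [7.750000, 8.000000]

midpoint = 7.750000


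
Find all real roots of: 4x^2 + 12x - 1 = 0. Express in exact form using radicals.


Using the quadratic formula: x = (-b ± sqrt(b^2 - 4ac)) / (2a)
Here a = 4, b = 12, c = -1
Discriminant = b^2 - 4ac = 12^2 - 4(4)(-1) = 144 + 16 = 160
Since discriminant = 160 > 0, there are two real roots.
x = (-12 ± 4*sqrt(10)) / 8
Simplifying: x = (-3 ± sqrt(10)) / 2
Numerically: x ≈ 0.0811 or x ≈ -3.0811

x = (-3 + sqrt(10)) / 2 or x = (-3 - sqrt(10)) / 2


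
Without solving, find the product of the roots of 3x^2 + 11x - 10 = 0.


By Vieta's formulas for ax^2 + bx + c = 0:
  Sum of roots = -b/a
  Product of roots = c/a

Here a = 3, b = 11, c = -10
Sum = -(11)/3 = -11/3
Product = -10/3 = -10/3

Product = -10/3


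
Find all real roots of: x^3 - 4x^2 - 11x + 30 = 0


Let p(x) = x^3 - 4x^2 - 11x + 30. By the rational root theorem (leading coefficient 1), any rational root is an integer divisor of 30: try ±1, ±2, ... in turn.
Test x = 1: value = 16 ≠ 0.
Test x = -1: value = 36 ≠ 0.
Test x = 2: value = 0 ✓, so (x - 2) is a factor.
Synthetic division by (x - 2): bring down 1; 1(2) - 4 = -2; (-2)(2) - 11 = -15; (-15)(2) + 30 = 0 → quotient x^2 - 2x - 15, remainder 0.
Solve the quadratic x^2 - 2x - 15 = 0: discriminant = (-2)^2 - 4(1)(-15) = 4 + 60 = 64.
sqrt(64) = 8, so x = (2 ± 8)/2: x = 5 or x = -3.

x = -3, x = 2, x = 5


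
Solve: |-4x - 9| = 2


An absolute value equation |expr| = 2 gives two cases:
Case 1: -4x - 9 = 2
  -4x = 11, so x = -11/4
Case 2: -4x - 9 = -2
  -4x = 7, so x = -7/4

x = -11/4, x = -7/4


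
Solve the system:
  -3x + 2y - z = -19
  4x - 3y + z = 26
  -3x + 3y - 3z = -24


Using Cramer's rule. Expand each determinant along the first row.
D  = (-3)*[(-3)*(-3) - 1*3] - 2*[4*(-3) - 1*(-3)] + (-1)*[4*3 - (-3)*(-3)]
  = (-3)*(6) - 2*(-9) + (-1)*(3) = -3
Dx = (-19)*[(-3)*(-3) - 1*3] - 2*[26*(-3) - 1*(-24)] + (-1)*[26*3 - (-3)*(-24)]
  = (-19)*(6) - 2*(-54) + (-1)*(6) = -12
Dy = (-3)*[26*(-3) - 1*(-24)] - (-19)*[4*(-3) - 1*(-3)] + (-1)*[4*(-24) - 26*(-3)]
  = (-3)*(-54) - (-19)*(-9) + (-1)*(-18) = 9
Dz = (-3)*[(-3)*(-24) - 26*3] - 2*[4*(-24) - 26*(-3)] + (-19)*[4*3 - (-3)*(-3)]
  = (-3)*(-6) - 2*(-18) + (-19)*(3) = -3
x = Dx/D = -12/-3 = 4, y = Dy/D = 9/-3 = -3, z = Dz/D = -3/-3 = 1
Check eq1: (-3)(4) + (2)(-3) + (-1)(1) = -19 = -19 ✓
Check eq2: (4)(4) + (-3)(-3) + (1)(1) = 26 = 26 ✓
Check eq3: (-3)(4) + (3)(-3) + (-3)(1) = -24 = -24 ✓

x = 4, y = -3, z = 1


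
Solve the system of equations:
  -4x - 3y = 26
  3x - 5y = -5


Using Cramer's rule:
Determinant D = (-4)(-5) - (3)(-3) = 20 + 9 = 29
Dx = (26)(-5) - (-5)(-3) = -130 - 15 = -145
Dy = (-4)(-5) - (3)(26) = 20 - 78 = -58
x = Dx/D = -145/29 = -5
y = Dy/D = -58/29 = -2

x = -5, y = -2


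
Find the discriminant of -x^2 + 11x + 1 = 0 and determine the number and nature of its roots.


For ax^2 + bx + c = 0, discriminant D = b^2 - 4ac
Here a = -1, b = 11, c = 1
D = (11)^2 - 4(-1)(1) = 121 + 4 = 125

D = 125 > 0 but not a perfect square
The equation has 2 distinct real irrational roots.

Discriminant = 125, 2 distinct real irrational roots


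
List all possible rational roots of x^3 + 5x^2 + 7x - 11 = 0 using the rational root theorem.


Rational root theorem: possible roots are ±p/q where:
  p divides the constant term (-11): p ∈ {1, 11}
  q divides the leading coefficient (1): q ∈ {1}

All possible rational roots: -11, -1, 1, 11

-11, -1, 1, 11


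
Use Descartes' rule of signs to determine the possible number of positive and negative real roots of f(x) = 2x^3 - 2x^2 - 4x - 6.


Descartes' rule of signs:

For positive roots, count sign changes in f(x) = 2x^3 - 2x^2 - 4x - 6:
Signs of coefficients: +, -, -, -
Number of sign changes: 1
Possible positive real roots: 1

For negative roots, examine f(-x) = -2x^3 - 2x^2 + 4x - 6:
Signs of coefficients: -, -, +, -
Number of sign changes: 2
Possible negative real roots: 2, 0

Positive roots: 1; Negative roots: 2 or 0


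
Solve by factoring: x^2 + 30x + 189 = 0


We need two numbers that multiply to 189 and add to 30.
Those numbers are 9 and 21 (since 9 * 21 = 189 and 9 + 21 = 30).
So x^2 + 30x + 189 = (x + 9)(x + 21) = 0
Setting each factor to zero: x = -9 or x = -21

x = -21, x = -9


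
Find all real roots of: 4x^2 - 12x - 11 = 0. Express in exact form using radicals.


Using the quadratic formula: x = (-b ± sqrt(b^2 - 4ac)) / (2a)
Here a = 4, b = -12, c = -11
Discriminant = b^2 - 4ac = (-12)^2 - 4(4)(-11) = 144 + 176 = 320
Since discriminant = 320 > 0, there are two real roots.
x = (12 ± 8*sqrt(5)) / 8
Simplifying: x = (3 ± 2*sqrt(5)) / 2
Numerically: x ≈ 3.7361 or x ≈ -0.7361

x = (3 + 2*sqrt(5)) / 2 or x = (3 - 2*sqrt(5)) / 2


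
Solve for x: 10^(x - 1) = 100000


Express both sides with the same base.
100000 = 10^5
Since the bases match, equate exponents: x - 1 = 5
So x = 5 - (-1) = 6

x = 6


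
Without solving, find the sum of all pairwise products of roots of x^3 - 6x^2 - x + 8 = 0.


By Vieta's formulas for x^3 + bx^2 + cx + d = 0:
  r1 + r2 + r3 = -b/a = 6
  r1*r2 + r1*r3 + r2*r3 = c/a = -1
  r1*r2*r3 = -d/a = -8


Sum of pairwise products = -1


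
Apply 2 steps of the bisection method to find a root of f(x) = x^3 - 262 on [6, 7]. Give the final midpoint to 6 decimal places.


f(x) = x^3 - 262
f(6) = -46 < 0
f(7) = 81 > 0

Step 1: midpoint = (6.000000 + 7.000000)/2 = 6.500000
  f(6.500000) = 12.625000
  f(mid) > 0, so root is in [6.000000, 6.500000]

Step 2: midpoint = (6.000000 + 6.500000)/2 = 6.250000
  f(6.250000) = -17.859375
  f(mid) < 0, so root is in [6.250000, 6.500000]

midpoint = 6.250000


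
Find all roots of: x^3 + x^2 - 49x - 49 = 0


Let p(x) = x^3 + x^2 - 49x - 49. By the rational root theorem (leading coefficient 1), any rational root is an integer divisor of 49: try ±1, ±2, ... in turn.
Test x = 1: value = -96 ≠ 0.
Test x = -1: value = 0 ✓, so (x + 1) is a factor.
Synthetic division by (x + 1): bring down 1; 1(-1) + 1 = 0; 0(-1) - 49 = -49; (-49)(-1) - 49 = 0 → quotient x^2 - 49, remainder 0.
Solve the quadratic x^2 - 49 = 0: discriminant = 0^2 - 4(1)(-49) = 0 + 196 = 196.
sqrt(196) = 14, so x = (0 ± 14)/2: x = 7 or x = -7.
Collecting all roots found:

x = -7, x = -1, x = 7


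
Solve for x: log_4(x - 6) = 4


Convert to exponential form: x - 6 = 4^4 = 256
x = 256 + 6 = 262
Check: log_4(262 - 6) = log_4(256) = log_4(256) = 4 ✓

x = 262


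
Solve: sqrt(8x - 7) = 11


Square both sides: 8x - 7 = 11^2 = 121
8x = 121 + 7 = 128
x = 16
Check: sqrt(8*16 - 7) = sqrt(121) = 11 ✓

x = 16


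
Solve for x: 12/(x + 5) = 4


Multiply both sides by (x + 5): 12 = 4(x + 5)
Distribute: 12 = 4x + 20
4x = 12 - 20 = -8
x = -2

x = -2


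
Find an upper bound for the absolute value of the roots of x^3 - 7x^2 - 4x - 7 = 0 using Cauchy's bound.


Cauchy's bound: all roots r satisfy |r| <= 1 + max(|a_i/a_n|) for i = 0,...,n-1
where a_n is the leading coefficient.

Coefficients: [1, -7, -4, -7]
Leading coefficient a_n = 1
Ratios |a_i/a_n|: 7, 4, 7
Maximum ratio: 7
Cauchy's bound: |r| <= 1 + 7 = 8

Upper bound = 8


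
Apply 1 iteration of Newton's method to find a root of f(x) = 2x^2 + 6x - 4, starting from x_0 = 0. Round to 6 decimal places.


Newton's method: x_(n+1) = x_n - f(x_n)/f'(x_n)
f(x) = 2x^2 + 6x - 4
f'(x) = 4x + 6

Iteration 1:
  f(0.000000) = -4.000000
  f'(0.000000) = 6.000000
  x_1 = 0.000000 - (-4.000000)/(6.000000) = 0.666667

x_1 = 0.666667


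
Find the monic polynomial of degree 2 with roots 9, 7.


A monic polynomial with roots 9, 7 is:
p(x) = (x - 9)(x - 7)
After multiplying by (x - 9): x - 9
After multiplying by (x - 7): x^2 - 16x + 63

x^2 - 16x + 63


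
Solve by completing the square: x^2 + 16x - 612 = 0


Start: x^2 + 16x - 612 = 0
Move constant: x^2 + 16x = 612
Half of 16 is 8, squared is 64
Add 64 to both sides: x^2 + 16x + 64 = 676
(x + 8)^2 = 676
x + 8 = ±26
x = -8 + 26 = 18 or x = -8 - 26 = -34

x = -34, x = 18


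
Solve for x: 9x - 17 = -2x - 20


Starting with: 9x - 17 = -2x - 20
Move all x terms to left: (9 + 2)x = -20 + 17
Simplify: 11x = -3
Divide both sides by 11: x = -3/11

x = -3/11


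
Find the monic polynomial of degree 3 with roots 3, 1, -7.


A monic polynomial with roots 3, 1, -7 is:
p(x) = (x - 3)(x - 1)(x + 7)
After multiplying by (x - 3): x - 3
After multiplying by (x - 1): x^2 - 4x + 3
After multiplying by (x + 7): x^3 + 3x^2 - 25x + 21

x^3 + 3x^2 - 25x + 21


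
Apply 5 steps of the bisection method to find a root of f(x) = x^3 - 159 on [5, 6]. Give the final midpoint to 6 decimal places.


f(x) = x^3 - 159
f(5) = -34 < 0
f(6) = 57 > 0

Step 1: midpoint = (5.000000 + 6.000000)/2 = 5.500000
  f(5.500000) = 7.375000
  f(mid) > 0, so root is in [5.000000, 5.500000]

Step 2: midpoint = (5.000000 + 5.500000)/2 = 5.250000
  f(5.250000) = -14.296875
  f(mid) < 0, so root is in [5.250000, 5.500000]

Step 3: midpoint = (5.250000 + 5.500000)/2 = 5.375000
  f(5.375000) = -3.712891
  f(mid) < 0, so root is in [5.375000, 5.500000]

Step 4: midpoint = (5.375000 + 5.500000)/2 = 5.437500
  f(5.437500) = 1.767334
  f(mid) > 0, so root is in [5.375000, 5.437500]

Step 5: midpoint = (5.375000 + 5.437500)/2 = 5.406250
  f(5.406250) = -0.988617
  f(mid) < 0, so root is in [5.406250, 5.437500]

midpoint = 5.406250


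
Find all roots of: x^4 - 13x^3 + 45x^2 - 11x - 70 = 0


Let p(x) = x^4 - 13x^3 + 45x^2 - 11x - 70. By the rational root theorem (leading coefficient 1), any rational root is an integer divisor of 70: try ±1, ±2, ... in turn.
Test x = 1: value = -48 ≠ 0.
Test x = -1: value = 0 ✓, so (x + 1) is a factor.
Synthetic division by (x + 1): bring down 1; 1(-1) - 13 = -14; (-14)(-1) + 45 = 59; 59(-1) - 11 = -70; (-70)(-1) - 70 = 0 → quotient x^3 - 14x^2 + 59x - 70, remainder 0.
Continue with the quotient x^3 - 14x^2 + 59x - 70 (candidates must divide 70; re-test x = -1 first in case it repeats).
Test x = -1: value = -144 ≠ 0.
Test x = 2: value = 0 ✓, so (x - 2) is a factor.
Synthetic division by (x - 2): bring down 1; 1(2) - 14 = -12; (-12)(2) + 59 = 35; 35(2) - 70 = 0 → quotient x^2 - 12x + 35, remainder 0.
Solve the quadratic x^2 - 12x + 35 = 0: discriminant = (-12)^2 - 4(1)(35) = 144 - 140 = 4.
sqrt(4) = 2, so x = (12 ± 2)/2: x = 7 or x = 5.
Collecting all roots found:

x = -1, x = 2, x = 5, x = 7


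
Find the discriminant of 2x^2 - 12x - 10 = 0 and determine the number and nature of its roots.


For ax^2 + bx + c = 0, discriminant D = b^2 - 4ac
Here a = 2, b = -12, c = -10
D = (-12)^2 - 4(2)(-10) = 144 + 80 = 224

D = 224 > 0 but not a perfect square
The equation has 2 distinct real irrational roots.

Discriminant = 224, 2 distinct real irrational roots


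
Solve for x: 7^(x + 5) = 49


Express both sides with the same base.
49 = 7^2
Since the bases match, equate exponents: x + 5 = 2
So x = 2 - (5) = -3

x = -3


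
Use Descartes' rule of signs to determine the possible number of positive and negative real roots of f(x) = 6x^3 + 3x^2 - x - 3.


Descartes' rule of signs:

For positive roots, count sign changes in f(x) = 6x^3 + 3x^2 - x - 3:
Signs of coefficients: +, +, -, -
Number of sign changes: 1
Possible positive real roots: 1

For negative roots, examine f(-x) = -6x^3 + 3x^2 + x - 3:
Signs of coefficients: -, +, +, -
Number of sign changes: 2
Possible negative real roots: 2, 0

Positive roots: 1; Negative roots: 2 or 0


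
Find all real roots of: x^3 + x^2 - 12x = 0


The constant term is 0, so x = 0 is a root. Factor out x:
  x(x^2 + x - 12) = 0
Solve the quadratic x^2 + x - 12 = 0: discriminant = 1^2 - 4(1)(-12) = 1 + 48 = 49.
sqrt(49) = 7, so x = (-1 ± 7)/2: x = 3 or x = -4.

x = -4, x = 0, x = 3


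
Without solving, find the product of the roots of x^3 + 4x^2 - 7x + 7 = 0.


By Vieta's formulas for x^3 + bx^2 + cx + d = 0:
  r1 + r2 + r3 = -b/a = -4
  r1*r2 + r1*r3 + r2*r3 = c/a = -7
  r1*r2*r3 = -d/a = -7


Product = -7


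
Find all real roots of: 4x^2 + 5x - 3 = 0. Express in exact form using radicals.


Using the quadratic formula: x = (-b ± sqrt(b^2 - 4ac)) / (2a)
Here a = 4, b = 5, c = -3
Discriminant = b^2 - 4ac = 5^2 - 4(4)(-3) = 25 + 48 = 73
Since discriminant = 73 > 0, there are two real roots.
x = (-5 ± sqrt(73)) / 8
Numerically: x ≈ 0.4430 or x ≈ -1.6930

x = (-5 + sqrt(73)) / 8 or x = (-5 - sqrt(73)) / 8


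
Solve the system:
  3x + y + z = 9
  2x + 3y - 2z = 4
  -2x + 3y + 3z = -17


Using Cramer's rule. Expand each determinant along the first row.
D  = 3*[3*3 - (-2)*3] - 1*[2*3 - (-2)*(-2)] + 1*[2*3 - 3*(-2)]
  = 3*(15) - 1*(2) + 1*(12) = 55
Dx = 9*[3*3 - (-2)*3] - 1*[4*3 - (-2)*(-17)] + 1*[4*3 - 3*(-17)]
  = 9*(15) - 1*(-22) + 1*(63) = 220
Dy = 3*[4*3 - (-2)*(-17)] - 9*[2*3 - (-2)*(-2)] + 1*[2*(-17) - 4*(-2)]
  = 3*(-22) - 9*(2) + 1*(-26) = -110
Dz = 3*[3*(-17) - 4*3] - 1*[2*(-17) - 4*(-2)] + 9*[2*3 - 3*(-2)]
  = 3*(-63) - 1*(-26) + 9*(12) = -55
x = Dx/D = 220/55 = 4, y = Dy/D = -110/55 = -2, z = Dz/D = -55/55 = -1
Check eq1: (3)(4) + (1)(-2) + (1)(-1) = 9 = 9 ✓
Check eq2: (2)(4) + (3)(-2) + (-2)(-1) = 4 = 4 ✓
Check eq3: (-2)(4) + (3)(-2) + (3)(-1) = -17 = -17 ✓

x = 4, y = -2, z = -1


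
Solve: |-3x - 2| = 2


An absolute value equation |expr| = 2 gives two cases:
Case 1: -3x - 2 = 2
  -3x = 4, so x = -4/3
Case 2: -3x - 2 = -2
  -3x = 0, so x = 0

x = -4/3, x = 0


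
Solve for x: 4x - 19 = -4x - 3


Starting with: 4x - 19 = -4x - 3
Move all x terms to left: (4 + 4)x = -3 + 19
Simplify: 8x = 16
Divide both sides by 8: x = 2

x = 2


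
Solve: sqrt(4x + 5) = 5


Square both sides: 4x + 5 = 5^2 = 25
4x = 25 - 5 = 20
x = 5
Check: sqrt(4*5 + 5) = sqrt(25) = 5 ✓

x = 5


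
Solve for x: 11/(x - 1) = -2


Multiply both sides by (x - 1): 11 = -2(x - 1)
Distribute: 11 = -2x + 2
-2x = 11 - 2 = 9
x = -9/2

x = -9/2


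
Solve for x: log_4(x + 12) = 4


Convert to exponential form: x + 12 = 4^4 = 256
x = 256 - 12 = 244
Check: log_4(244 + 12) = log_4(256) = log_4(256) = 4 ✓

x = 244


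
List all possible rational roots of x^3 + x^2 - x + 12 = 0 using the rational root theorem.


Rational root theorem: possible roots are ±p/q where:
  p divides the constant term (12): p ∈ {1, 2, 3, 4, 6, 12}
  q divides the leading coefficient (1): q ∈ {1}

All possible rational roots: -12, -6, -4, -3, -2, -1, 1, 2, 3, 4, 6, 12

-12, -6, -4, -3, -2, -1, 1, 2, 3, 4, 6, 12


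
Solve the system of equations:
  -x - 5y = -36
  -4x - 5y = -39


Using Cramer's rule:
Determinant D = (-1)(-5) - (-4)(-5) = 5 - 20 = -15
Dx = (-36)(-5) - (-39)(-5) = 180 - 195 = -15
Dy = (-1)(-39) - (-4)(-36) = 39 - 144 = -105
x = Dx/D = -15/-15 = 1
y = Dy/D = -105/-15 = 7

x = 1, y = 7


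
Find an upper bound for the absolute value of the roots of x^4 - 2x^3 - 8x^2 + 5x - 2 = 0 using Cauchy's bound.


Cauchy's bound: all roots r satisfy |r| <= 1 + max(|a_i/a_n|) for i = 0,...,n-1
where a_n is the leading coefficient.

Coefficients: [1, -2, -8, 5, -2]
Leading coefficient a_n = 1
Ratios |a_i/a_n|: 2, 8, 5, 2
Maximum ratio: 8
Cauchy's bound: |r| <= 1 + 8 = 9

Upper bound = 9


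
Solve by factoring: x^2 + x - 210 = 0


We need two numbers that multiply to -210 and add to 1.
Those numbers are 15 and -14 (since 15 * (-14) = -210 and 15 + (-14) = 1).
So x^2 + x - 210 = (x + 15)(x - 14) = 0
Setting each factor to zero: x = -15 or x = 14

x = -15, x = 14


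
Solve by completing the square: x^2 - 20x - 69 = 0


Start: x^2 - 20x - 69 = 0
Move constant: x^2 - 20x = 69
Half of -20 is -10, squared is 100
Add 100 to both sides: x^2 - 20x + 100 = 169
(x - 10)^2 = 169
x - 10 = ±13
x = 10 + 13 = 23 or x = 10 - 13 = -3

x = -3, x = 23


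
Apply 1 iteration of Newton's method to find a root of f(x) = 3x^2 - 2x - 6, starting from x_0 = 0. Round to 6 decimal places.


Newton's method: x_(n+1) = x_n - f(x_n)/f'(x_n)
f(x) = 3x^2 - 2x - 6
f'(x) = 6x - 2

Iteration 1:
  f(0.000000) = -6.000000
  f'(0.000000) = -2.000000
  x_1 = 0.000000 - (-6.000000)/(-2.000000) = -3.000000

x_1 = -3.000000


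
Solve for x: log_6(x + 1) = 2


Convert to exponential form: x + 1 = 6^2 = 36
x = 36 - 1 = 35
Check: log_6(35 + 1) = log_6(36) = log_6(36) = 2 ✓

x = 35


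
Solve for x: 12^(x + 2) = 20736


Express both sides with the same base.
20736 = 12^4
Since the bases match, equate exponents: x + 2 = 4
So x = 4 - (2) = 2

x = 2


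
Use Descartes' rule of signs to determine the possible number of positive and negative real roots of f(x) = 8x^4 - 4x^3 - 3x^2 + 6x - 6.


Descartes' rule of signs:

For positive roots, count sign changes in f(x) = 8x^4 - 4x^3 - 3x^2 + 6x - 6:
Signs of coefficients: +, -, -, +, -
Number of sign changes: 3
Possible positive real roots: 3, 1

For negative roots, examine f(-x) = 8x^4 + 4x^3 - 3x^2 - 6x - 6:
Signs of coefficients: +, +, -, -, -
Number of sign changes: 1
Possible negative real roots: 1

Positive roots: 3 or 1; Negative roots: 1


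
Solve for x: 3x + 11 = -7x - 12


Starting with: 3x + 11 = -7x - 12
Move all x terms to left: (3 + 7)x = -12 - 11
Simplify: 10x = -23
Divide both sides by 10: x = -23/10

x = -23/10


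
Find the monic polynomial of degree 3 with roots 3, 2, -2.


A monic polynomial with roots 3, 2, -2 is:
p(x) = (x - 3)(x - 2)(x + 2)
After multiplying by (x - 3): x - 3
After multiplying by (x - 2): x^2 - 5x + 6
After multiplying by (x + 2): x^3 - 3x^2 - 4x + 12

x^3 - 3x^2 - 4x + 12


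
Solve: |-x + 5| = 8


An absolute value equation |expr| = 8 gives two cases:
Case 1: -x + 5 = 8
  -x = 3, so x = -3
Case 2: -x + 5 = -8
  -x = -13, so x = 13

x = -3, x = 13


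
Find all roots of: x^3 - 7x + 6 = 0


Let p(x) = x^3 - 7x + 6. By the rational root theorem (leading coefficient 1), any rational root is an integer divisor of 6: try ±1, ±2, ... in turn.
Test x = 1: value = 0 ✓, so (x - 1) is a factor.
Synthetic division by (x - 1): bring down 1; 1(1) + 0 = 1; 1(1) - 7 = -6; (-6)(1) + 6 = 0 → quotient x^2 + x - 6, remainder 0.
Solve the quadratic x^2 + x - 6 = 0: discriminant = 1^2 - 4(1)(-6) = 1 + 24 = 25.
sqrt(25) = 5, so x = (-1 ± 5)/2: x = 2 or x = -3.
Collecting all roots found:

x = -3, x = 1, x = 2


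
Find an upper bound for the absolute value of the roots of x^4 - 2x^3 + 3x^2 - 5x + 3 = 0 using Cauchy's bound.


Cauchy's bound: all roots r satisfy |r| <= 1 + max(|a_i/a_n|) for i = 0,...,n-1
where a_n is the leading coefficient.

Coefficients: [1, -2, 3, -5, 3]
Leading coefficient a_n = 1
Ratios |a_i/a_n|: 2, 3, 5, 3
Maximum ratio: 5
Cauchy's bound: |r| <= 1 + 5 = 6

Upper bound = 6
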